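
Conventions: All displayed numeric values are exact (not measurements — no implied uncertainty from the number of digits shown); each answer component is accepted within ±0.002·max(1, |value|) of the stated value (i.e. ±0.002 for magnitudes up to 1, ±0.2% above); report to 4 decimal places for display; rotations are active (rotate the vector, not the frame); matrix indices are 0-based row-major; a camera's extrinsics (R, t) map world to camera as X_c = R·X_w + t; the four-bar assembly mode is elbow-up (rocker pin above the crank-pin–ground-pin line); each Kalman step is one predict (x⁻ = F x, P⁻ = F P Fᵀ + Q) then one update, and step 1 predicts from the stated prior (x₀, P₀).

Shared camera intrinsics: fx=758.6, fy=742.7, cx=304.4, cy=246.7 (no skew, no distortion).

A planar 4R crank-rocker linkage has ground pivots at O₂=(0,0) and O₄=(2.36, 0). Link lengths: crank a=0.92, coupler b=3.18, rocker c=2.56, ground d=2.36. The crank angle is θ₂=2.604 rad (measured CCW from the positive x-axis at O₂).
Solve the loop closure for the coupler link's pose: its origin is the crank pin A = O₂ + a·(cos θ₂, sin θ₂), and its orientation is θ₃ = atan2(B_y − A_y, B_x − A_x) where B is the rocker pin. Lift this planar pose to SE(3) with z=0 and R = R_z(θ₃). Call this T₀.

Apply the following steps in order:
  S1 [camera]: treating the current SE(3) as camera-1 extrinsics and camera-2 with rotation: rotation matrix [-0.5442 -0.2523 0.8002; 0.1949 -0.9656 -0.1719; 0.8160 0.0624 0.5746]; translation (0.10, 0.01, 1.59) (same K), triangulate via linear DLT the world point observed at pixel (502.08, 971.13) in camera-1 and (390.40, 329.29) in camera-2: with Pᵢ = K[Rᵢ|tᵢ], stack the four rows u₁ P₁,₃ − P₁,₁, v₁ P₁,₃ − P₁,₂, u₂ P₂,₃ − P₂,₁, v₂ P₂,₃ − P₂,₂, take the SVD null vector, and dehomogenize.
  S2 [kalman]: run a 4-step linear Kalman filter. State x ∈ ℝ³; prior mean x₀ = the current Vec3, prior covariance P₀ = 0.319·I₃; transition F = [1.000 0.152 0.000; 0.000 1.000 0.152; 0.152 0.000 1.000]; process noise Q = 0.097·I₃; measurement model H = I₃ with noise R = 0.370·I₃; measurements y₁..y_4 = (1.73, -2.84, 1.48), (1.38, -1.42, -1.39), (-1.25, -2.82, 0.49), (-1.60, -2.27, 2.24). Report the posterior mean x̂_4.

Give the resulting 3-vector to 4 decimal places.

result = (-0.7986, -2.1077, 1.0401)

source (fourbar_fk): coupler pose = R=[0.7780 -0.6283 0.0000; 0.6283 0.7780 0.0000; 0.0000 0.0000 1.0000], t=(-0.7902, 0.4711, 0.0000)
after S1 (triangulate): (1.1076, -0.2874, 0.9672)
after S2 (kf_track): (-0.7986, -2.1077, 1.0401)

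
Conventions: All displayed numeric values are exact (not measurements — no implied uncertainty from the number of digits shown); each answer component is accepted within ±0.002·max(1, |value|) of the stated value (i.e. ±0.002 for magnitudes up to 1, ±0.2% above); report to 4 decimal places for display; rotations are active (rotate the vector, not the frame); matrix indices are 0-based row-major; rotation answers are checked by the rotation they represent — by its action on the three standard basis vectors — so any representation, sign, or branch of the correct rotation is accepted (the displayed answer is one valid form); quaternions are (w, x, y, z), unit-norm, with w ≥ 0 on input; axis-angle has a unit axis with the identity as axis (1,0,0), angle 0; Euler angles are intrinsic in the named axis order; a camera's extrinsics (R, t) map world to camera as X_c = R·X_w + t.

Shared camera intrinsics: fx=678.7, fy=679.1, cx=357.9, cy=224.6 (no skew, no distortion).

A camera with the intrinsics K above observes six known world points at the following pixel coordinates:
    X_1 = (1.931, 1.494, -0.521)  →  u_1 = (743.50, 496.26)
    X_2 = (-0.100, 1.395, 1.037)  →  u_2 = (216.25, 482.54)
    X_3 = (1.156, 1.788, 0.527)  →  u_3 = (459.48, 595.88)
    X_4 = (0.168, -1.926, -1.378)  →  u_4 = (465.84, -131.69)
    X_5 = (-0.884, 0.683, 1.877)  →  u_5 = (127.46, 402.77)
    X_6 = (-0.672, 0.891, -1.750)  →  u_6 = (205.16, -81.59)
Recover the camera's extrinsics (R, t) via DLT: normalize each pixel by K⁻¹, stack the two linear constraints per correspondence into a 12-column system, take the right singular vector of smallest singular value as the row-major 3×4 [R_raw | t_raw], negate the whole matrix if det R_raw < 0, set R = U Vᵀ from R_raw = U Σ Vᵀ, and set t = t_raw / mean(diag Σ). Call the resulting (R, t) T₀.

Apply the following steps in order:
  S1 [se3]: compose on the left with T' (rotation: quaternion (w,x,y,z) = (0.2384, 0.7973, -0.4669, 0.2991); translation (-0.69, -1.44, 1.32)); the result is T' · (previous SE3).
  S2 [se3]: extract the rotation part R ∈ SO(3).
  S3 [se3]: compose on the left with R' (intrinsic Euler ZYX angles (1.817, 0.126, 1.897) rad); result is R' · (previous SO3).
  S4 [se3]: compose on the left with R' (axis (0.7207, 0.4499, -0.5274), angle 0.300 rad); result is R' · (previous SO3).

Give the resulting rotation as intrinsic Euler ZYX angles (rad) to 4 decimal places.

source (pnp_recover): camera pose = R=[0.9466 -0.1763 -0.2701; 0.3161 0.6732 0.6685; 0.0640 -0.7181 0.6930], t=(-0.1600, -0.1800, 4.0300)
after S1 (compose_se3): R=[0.1003 -0.8478 -0.5208; -0.7543 0.2765 -0.5954; 0.6488 0.4526 -0.6118], t=(0.4330, -3.9203, -1.6610)
after S2 (rot_of_se3): [0.1003 -0.8478 -0.5208; -0.7543 0.2765 -0.5954; 0.6488 0.4526 -0.6118]
after S3 (compose_so3): [0.3656 0.7031 -0.6099; 0.0750 -0.6753 -0.7337; -0.9278 0.2225 -0.2996]
after S4 (compose_so3): [0.2629 0.5988 -0.7565; 0.2280 -0.8004 -0.5543; -0.9375 -0.0268 -0.3470]

rotation (euler_zyx) = (0.7145, 1.2153, -3.0646)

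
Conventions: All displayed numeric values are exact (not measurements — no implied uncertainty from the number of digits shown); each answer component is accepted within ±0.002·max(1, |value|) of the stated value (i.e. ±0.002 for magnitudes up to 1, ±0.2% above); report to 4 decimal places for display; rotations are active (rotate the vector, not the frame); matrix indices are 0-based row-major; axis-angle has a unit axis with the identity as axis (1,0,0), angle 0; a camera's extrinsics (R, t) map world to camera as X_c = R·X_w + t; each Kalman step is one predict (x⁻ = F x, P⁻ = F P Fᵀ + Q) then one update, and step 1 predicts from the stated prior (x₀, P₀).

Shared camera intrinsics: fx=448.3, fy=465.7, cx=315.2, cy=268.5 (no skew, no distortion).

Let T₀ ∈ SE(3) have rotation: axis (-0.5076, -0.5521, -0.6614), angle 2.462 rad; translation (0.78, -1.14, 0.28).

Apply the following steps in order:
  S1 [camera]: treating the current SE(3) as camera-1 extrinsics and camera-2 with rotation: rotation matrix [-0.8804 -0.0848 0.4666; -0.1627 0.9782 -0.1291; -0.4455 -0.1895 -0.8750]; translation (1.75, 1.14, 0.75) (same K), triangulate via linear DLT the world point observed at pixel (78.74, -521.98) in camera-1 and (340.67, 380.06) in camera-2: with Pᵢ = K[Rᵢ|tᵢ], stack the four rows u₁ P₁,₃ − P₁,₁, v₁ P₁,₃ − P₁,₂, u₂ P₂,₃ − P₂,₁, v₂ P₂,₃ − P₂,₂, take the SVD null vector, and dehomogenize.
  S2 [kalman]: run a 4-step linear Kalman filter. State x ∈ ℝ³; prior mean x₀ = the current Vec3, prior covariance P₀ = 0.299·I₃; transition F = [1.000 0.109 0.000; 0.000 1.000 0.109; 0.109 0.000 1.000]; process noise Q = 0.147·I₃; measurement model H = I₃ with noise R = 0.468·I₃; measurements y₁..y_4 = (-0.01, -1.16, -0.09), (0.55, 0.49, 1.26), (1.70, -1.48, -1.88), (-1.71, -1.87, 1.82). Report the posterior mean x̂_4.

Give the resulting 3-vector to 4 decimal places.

result = (-0.1957, -1.3316, 0.4055)

after S1 (triangulate): (1.2839, -0.7665, -1.2905)
after S2 (kf_track): (-0.1957, -1.3316, 0.4055)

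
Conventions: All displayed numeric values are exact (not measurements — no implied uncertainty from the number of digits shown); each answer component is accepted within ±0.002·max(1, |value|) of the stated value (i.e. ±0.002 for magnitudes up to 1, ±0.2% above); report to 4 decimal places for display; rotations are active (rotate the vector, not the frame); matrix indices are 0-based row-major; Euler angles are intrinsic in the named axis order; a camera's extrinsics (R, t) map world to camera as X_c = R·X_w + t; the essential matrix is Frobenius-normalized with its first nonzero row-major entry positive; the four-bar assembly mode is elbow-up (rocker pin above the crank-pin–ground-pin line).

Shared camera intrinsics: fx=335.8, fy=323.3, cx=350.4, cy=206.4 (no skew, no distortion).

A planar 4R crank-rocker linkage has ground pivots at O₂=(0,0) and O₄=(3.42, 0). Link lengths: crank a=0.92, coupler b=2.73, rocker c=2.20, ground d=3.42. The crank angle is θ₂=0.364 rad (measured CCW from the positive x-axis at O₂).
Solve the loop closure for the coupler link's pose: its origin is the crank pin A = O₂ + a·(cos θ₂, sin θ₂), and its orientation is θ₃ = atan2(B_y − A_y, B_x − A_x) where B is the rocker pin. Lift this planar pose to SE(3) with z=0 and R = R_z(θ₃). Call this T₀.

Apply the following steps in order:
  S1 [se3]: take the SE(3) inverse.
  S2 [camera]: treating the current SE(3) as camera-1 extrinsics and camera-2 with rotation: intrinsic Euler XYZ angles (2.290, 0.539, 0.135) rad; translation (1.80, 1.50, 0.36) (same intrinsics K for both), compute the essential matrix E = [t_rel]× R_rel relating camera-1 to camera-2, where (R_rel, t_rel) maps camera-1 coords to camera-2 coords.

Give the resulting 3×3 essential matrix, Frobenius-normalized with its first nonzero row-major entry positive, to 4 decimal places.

matrix = [0.3315 0.2422 -0.0547; -0.3291 -0.2786 0.4378; -0.3377 -0.1865 -0.5496]

source (fourbar_fk): coupler pose = R=[0.7484 -0.6633 0.0000; 0.6633 0.7484 0.0000; 0.0000 0.0000 1.0000], t=(0.8597, 0.3275, 0.0000)
after S1 (invert_se3): R=[0.7484 0.6633 0.0000; -0.6633 0.7484 0.0000; 0.0000 0.0000 1.0000], t=(-0.8606, 0.3251, 0.0000)
after S2 (essential): [0.3315 0.2422 -0.0547; -0.3291 -0.2786 0.4378; -0.3377 -0.1865 -0.5496]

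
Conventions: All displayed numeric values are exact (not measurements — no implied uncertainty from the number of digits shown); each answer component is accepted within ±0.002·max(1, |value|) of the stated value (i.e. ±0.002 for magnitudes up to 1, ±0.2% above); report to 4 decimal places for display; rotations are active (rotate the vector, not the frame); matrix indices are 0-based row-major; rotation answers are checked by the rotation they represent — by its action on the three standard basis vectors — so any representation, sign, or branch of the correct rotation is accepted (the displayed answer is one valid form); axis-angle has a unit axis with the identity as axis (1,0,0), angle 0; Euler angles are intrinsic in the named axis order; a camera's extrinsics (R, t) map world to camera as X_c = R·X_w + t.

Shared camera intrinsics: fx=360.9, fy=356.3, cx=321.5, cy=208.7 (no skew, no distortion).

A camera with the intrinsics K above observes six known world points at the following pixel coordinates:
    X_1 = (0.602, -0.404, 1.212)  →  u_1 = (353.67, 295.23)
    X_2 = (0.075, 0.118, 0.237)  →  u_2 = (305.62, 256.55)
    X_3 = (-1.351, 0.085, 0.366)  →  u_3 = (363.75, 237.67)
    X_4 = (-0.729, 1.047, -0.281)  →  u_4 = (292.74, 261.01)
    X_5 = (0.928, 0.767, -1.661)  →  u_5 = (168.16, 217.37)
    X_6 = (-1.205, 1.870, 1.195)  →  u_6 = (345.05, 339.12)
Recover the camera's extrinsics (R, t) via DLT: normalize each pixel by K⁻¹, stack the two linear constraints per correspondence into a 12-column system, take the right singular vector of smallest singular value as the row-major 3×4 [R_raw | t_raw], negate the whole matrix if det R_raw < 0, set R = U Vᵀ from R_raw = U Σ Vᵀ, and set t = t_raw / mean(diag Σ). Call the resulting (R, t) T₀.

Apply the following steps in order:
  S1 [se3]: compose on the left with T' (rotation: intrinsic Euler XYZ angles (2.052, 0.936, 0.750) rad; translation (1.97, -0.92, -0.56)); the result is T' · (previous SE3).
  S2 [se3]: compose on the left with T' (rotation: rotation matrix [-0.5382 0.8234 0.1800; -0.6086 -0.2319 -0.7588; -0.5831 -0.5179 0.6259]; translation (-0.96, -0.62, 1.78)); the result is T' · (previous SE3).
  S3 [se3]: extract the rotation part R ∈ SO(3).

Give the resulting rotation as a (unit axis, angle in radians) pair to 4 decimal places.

source (pnp_recover): camera pose = R=[-0.5880 -0.4318 0.6840; 0.1666 0.7628 0.6248; -0.7915 0.4813 -0.3766], t=(-0.2901, 0.4301, 5.1602)
after S1 (compose_se3): R=[-0.9598 -0.1082 -0.2590; 0.1571 -0.9717 -0.1762; -0.2327 -0.2098 0.9497], t=(5.8252, -4.0474, -2.0610)
after S2 (compose_se3): R=[0.6040 -0.7797 0.1653; 0.7243 0.4504 -0.5221; 0.3327 0.4351 0.8367], t=(-7.7985, -1.6627, -0.8104)
after S3 (rot_of_se3): [0.6040 -0.7797 0.1653; 0.7243 0.4504 -0.5221; 0.3327 0.4351 0.8367]

rotation (axis_angle) = ((0.5346, -0.0935, 0.8399), 1.1091)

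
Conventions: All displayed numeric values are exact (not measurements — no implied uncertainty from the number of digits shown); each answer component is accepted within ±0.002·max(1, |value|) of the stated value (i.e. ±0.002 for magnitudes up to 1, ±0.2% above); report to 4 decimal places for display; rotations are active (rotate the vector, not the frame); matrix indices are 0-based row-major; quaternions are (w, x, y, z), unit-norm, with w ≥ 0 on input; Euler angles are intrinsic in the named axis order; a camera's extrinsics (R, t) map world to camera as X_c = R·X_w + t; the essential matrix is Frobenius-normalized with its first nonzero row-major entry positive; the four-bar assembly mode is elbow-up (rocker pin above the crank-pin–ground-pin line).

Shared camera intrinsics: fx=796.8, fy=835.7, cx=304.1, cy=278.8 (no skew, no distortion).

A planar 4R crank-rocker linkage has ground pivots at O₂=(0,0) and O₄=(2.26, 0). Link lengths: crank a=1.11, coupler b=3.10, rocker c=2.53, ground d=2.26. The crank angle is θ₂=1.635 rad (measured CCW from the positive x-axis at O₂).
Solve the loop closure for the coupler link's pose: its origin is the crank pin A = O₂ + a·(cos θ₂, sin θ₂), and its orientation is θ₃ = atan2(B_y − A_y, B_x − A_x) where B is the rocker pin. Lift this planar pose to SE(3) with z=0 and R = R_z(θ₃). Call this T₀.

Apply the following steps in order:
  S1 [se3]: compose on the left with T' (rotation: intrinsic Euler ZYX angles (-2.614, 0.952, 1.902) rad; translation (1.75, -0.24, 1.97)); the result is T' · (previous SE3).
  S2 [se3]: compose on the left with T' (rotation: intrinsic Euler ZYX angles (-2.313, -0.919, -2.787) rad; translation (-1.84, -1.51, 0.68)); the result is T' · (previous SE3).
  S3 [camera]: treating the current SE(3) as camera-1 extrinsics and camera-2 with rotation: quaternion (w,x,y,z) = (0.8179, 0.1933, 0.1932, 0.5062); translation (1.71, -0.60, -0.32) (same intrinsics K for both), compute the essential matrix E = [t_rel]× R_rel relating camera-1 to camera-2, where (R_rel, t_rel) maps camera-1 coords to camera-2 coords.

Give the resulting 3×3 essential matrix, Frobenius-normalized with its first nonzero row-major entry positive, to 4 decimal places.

matrix = [0.1140 -0.1136 0.2636; -0.4398 0.2807 -0.3813; -0.4705 0.0727 0.5102]

source (fourbar_fk): coupler pose = R=[0.8949 -0.4462 0.0000; 0.4462 0.8949 0.0000; 0.0000 0.0000 1.0000], t=(-0.0712, 1.1077, 0.0000)
after S1 (compose_se3): R=[-0.8185 -0.5185 -0.2472; -0.3090 0.0347 0.9504; -0.4842 0.8544 -0.1886], t=(0.8671, -0.3376, 2.6356)
after S2 (compose_se3): R=[0.7270 -0.0297 -0.6860; 0.6126 -0.4232 0.6675; -0.3102 -0.9056 -0.2894], t=(-2.5530, -4.1096, -0.0589)
after S3 (essential): [0.1140 -0.1136 0.2636; -0.4398 0.2807 -0.3813; -0.4705 0.0727 0.5102]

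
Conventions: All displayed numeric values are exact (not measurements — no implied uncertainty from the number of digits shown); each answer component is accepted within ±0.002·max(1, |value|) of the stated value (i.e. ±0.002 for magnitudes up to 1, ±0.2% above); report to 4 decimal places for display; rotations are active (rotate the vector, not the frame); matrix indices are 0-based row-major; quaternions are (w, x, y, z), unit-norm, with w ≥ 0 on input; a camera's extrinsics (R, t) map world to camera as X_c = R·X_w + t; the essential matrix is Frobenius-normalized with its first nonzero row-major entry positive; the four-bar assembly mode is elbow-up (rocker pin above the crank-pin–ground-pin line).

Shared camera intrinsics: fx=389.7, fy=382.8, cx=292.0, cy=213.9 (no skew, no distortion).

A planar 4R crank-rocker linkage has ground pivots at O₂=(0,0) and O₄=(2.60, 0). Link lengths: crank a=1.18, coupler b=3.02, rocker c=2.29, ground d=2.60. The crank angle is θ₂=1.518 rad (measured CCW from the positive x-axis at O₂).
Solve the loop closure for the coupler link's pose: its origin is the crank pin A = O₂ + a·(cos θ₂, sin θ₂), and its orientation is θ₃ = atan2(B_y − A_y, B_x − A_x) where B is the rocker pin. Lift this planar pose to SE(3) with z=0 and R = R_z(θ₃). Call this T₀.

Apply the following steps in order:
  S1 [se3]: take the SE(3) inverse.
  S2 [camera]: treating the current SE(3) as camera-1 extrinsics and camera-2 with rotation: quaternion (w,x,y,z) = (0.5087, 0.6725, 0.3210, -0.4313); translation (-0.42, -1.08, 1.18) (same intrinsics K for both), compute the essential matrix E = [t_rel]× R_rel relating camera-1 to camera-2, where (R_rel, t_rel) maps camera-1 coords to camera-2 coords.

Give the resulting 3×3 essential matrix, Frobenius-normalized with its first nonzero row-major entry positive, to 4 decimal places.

source (fourbar_fk): coupler pose = R=[0.9320 -0.3625 0.0000; 0.3625 0.9320 0.0000; 0.0000 0.0000 1.0000], t=(0.0623, 1.1784, 0.0000)
after S1 (invert_se3): R=[0.9320 0.3625 0.0000; -0.3625 0.9320 0.0000; 0.0000 0.0000 1.0000], t=(-0.4852, -1.0756, 0.0000)
after S2 (essential): [0.3661 -0.1866 0.5392; 0.5014 0.1933 -0.1070; 0.2954 0.2430 -0.3064]

matrix = [0.3661 -0.1866 0.5392; 0.5014 0.1933 -0.1070; 0.2954 0.2430 -0.3064]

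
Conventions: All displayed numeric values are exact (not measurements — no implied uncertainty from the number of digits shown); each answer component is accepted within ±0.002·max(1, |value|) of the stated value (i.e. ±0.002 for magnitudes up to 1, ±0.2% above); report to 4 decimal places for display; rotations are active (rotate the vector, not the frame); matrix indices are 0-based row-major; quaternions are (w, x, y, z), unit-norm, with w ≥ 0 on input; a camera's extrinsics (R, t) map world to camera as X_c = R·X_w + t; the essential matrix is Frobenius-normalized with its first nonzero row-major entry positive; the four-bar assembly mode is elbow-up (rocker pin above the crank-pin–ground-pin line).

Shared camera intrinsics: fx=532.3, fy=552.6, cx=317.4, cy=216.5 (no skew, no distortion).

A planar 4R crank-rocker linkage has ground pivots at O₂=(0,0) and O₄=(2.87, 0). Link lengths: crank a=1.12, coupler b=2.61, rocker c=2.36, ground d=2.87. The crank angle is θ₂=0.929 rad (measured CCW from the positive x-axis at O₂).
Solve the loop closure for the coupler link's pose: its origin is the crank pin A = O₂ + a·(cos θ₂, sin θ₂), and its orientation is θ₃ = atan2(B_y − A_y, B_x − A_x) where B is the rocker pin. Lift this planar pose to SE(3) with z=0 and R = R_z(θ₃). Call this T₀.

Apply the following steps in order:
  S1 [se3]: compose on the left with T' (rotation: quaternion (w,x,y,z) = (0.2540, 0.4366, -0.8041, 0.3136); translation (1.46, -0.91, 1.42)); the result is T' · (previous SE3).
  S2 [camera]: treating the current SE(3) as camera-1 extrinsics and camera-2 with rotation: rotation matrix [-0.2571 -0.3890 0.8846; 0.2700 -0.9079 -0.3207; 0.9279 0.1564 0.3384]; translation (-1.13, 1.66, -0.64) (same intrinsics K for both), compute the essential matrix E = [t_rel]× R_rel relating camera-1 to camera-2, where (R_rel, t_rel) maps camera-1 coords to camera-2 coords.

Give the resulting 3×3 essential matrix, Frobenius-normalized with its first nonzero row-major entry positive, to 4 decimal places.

matrix = [0.1732 -0.1053 0.2973; -0.6671 0.0805 0.1901; -0.0918 0.1611 -0.5903]

source (fourbar_fk): coupler pose = R=[0.8282 -0.5604 0.0000; 0.5604 0.8282 0.0000; 0.0000 0.0000 1.0000], t=(0.6705, 0.8971, 0.0000)
after S1 (compose_se3): R=[-0.8883 -0.4390 -0.1346; -0.2130 0.6538 -0.7261; 0.4068 -0.6163 -0.6743], t=(0.3588, -0.8952, 1.6240)
after S2 (essential): [0.1732 -0.1053 0.2973; -0.6671 0.0805 0.1901; -0.0918 0.1611 -0.5903]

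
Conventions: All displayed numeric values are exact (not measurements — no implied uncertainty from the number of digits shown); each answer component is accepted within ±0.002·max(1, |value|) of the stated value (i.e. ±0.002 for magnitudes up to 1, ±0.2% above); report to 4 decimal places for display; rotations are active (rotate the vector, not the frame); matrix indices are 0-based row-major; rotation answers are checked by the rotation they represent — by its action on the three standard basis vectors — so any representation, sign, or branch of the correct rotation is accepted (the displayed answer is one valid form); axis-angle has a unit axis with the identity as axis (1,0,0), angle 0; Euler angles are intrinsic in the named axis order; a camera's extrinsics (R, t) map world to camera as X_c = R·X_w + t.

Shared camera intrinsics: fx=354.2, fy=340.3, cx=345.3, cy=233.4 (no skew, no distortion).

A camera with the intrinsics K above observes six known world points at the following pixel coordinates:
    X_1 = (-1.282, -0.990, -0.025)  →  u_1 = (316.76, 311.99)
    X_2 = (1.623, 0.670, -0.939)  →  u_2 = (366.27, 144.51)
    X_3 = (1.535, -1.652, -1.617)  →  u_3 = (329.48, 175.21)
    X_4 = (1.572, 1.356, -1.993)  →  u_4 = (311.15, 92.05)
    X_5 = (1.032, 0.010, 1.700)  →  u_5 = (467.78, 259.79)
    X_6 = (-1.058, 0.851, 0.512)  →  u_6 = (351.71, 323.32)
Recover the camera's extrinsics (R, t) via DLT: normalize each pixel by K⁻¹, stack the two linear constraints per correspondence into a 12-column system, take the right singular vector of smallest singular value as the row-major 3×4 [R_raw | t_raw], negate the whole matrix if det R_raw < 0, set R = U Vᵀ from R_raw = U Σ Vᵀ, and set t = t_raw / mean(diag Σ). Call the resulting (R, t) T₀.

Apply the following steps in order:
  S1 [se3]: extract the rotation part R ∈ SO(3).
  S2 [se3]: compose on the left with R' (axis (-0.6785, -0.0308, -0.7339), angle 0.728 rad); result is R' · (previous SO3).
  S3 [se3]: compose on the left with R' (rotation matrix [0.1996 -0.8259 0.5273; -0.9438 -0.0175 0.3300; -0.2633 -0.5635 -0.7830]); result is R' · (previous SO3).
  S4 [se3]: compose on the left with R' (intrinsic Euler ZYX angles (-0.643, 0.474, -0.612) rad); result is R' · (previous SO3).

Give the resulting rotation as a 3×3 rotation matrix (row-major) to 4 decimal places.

rotation (matrix) = ((0.7039, 0.6613, -0.2591), (-0.4397, 0.1192, -0.8902), (-0.5578, 0.7405, 0.3747))

source (pnp_recover): camera pose = R=[0.5511 0.0481 0.8330; -0.8132 -0.1925 0.5492; 0.1868 -0.9801 -0.0670], t=(0.2100, 0.4000, 6.2801)
after S1 (rot_of_se3): [0.5511 0.0481 0.8330; -0.8132 -0.1925 0.5492; 0.1868 -0.9801 -0.0670]
after S2 (compose_so3): [0.0941 -0.1571 0.9831; -0.7881 -0.6151 -0.0229; 0.6083 -0.7726 -0.1817]
after S3 (compose_so3): [0.9904 0.0693 0.1194; 0.1257 -0.0959 -0.9874; -0.0570 0.9930 -0.1037]
after S4 (compose_so3): [0.7039 0.6613 -0.2591; -0.4397 0.1192 -0.8902; -0.5578 0.7405 0.3747]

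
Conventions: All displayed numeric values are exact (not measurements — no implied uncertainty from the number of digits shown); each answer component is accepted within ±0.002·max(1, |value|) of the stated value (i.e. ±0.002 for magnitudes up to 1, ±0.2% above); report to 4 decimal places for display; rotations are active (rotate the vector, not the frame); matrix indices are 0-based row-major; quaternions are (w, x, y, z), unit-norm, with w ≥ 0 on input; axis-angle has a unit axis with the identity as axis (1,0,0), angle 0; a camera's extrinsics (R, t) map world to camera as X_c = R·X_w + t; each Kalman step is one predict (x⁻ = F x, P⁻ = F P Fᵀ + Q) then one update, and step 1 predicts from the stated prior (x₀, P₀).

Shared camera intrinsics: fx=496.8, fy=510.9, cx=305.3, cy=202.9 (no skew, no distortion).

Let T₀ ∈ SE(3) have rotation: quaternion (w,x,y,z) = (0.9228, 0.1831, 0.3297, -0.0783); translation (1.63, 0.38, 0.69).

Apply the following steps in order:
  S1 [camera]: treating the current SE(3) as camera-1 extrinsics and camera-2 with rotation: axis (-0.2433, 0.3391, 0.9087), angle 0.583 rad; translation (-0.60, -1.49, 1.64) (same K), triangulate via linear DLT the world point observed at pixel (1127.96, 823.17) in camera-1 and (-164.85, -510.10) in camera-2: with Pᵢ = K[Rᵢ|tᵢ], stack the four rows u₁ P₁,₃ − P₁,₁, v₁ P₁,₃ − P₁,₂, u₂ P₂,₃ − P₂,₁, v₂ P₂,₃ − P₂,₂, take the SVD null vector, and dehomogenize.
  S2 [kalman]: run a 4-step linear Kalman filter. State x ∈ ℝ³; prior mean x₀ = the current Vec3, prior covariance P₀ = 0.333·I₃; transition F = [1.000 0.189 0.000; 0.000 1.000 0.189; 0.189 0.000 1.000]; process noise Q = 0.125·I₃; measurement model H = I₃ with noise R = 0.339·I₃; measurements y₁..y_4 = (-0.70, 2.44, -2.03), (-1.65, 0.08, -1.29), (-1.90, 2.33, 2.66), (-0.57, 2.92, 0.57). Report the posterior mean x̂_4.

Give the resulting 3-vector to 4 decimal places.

after S1 (triangulate): (-0.4298, 0.1607, -0.5467)
after S2 (kf_track): (-0.6636, 2.1386, 0.4211)

result = (-0.6636, 2.1386, 0.4211)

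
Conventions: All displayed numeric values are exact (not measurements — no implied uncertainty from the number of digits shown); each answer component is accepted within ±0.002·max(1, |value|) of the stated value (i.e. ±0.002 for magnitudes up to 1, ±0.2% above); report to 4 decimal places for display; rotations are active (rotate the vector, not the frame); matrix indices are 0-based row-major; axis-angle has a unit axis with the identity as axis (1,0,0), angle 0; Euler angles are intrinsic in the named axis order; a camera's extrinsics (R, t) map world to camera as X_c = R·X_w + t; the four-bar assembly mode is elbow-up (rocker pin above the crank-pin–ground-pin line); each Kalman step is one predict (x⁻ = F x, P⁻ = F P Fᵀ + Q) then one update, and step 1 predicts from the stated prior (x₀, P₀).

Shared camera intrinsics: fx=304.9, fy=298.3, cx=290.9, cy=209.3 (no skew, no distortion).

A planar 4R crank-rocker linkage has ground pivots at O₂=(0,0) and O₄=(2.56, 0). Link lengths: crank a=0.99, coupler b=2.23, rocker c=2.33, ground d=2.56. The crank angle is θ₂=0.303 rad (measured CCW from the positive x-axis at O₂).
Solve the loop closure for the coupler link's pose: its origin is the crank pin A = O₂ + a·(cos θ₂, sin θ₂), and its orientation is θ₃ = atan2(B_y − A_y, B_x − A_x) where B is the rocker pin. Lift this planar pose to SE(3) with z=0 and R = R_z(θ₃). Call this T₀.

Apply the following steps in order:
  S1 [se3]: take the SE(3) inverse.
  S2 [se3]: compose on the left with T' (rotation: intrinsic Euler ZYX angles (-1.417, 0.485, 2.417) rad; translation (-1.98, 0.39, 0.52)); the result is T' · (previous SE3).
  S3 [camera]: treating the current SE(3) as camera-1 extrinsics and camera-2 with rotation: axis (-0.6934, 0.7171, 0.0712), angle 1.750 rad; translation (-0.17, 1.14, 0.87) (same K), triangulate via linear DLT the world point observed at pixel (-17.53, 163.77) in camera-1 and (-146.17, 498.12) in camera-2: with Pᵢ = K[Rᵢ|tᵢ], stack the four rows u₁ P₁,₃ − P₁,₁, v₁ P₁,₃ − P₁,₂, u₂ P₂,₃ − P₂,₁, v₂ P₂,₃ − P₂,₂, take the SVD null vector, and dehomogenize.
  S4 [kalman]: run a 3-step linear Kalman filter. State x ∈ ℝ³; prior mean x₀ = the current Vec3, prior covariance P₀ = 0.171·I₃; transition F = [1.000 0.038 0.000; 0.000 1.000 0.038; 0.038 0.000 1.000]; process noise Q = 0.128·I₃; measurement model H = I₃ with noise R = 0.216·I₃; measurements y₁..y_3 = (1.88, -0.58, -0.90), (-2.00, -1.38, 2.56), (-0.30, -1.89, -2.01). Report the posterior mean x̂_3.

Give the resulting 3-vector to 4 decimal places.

result = (-0.5638, -1.3441, -0.6584)

source (fourbar_fk): coupler pose = R=[0.4722 -0.8815 0.0000; 0.8815 0.4722 0.0000; 0.0000 0.0000 1.0000], t=(0.9449, 0.2954, 0.0000)
after S1 (invert_se3): R=[0.4722 0.8815 0.0000; -0.8815 0.4722 -0.0000; 0.0000 0.0000 1.0000], t=(-0.7066, 0.6935, 0.0000)
after S2 (compose_se3): R=[0.6745 -0.2076 -0.7085; -0.0425 -0.9690 0.2434; -0.7370 -0.1341 -0.6624], t=(-2.5560, 0.7164, 1.2560)
after S3 (triangulate): (-1.1631, 0.9408, -1.1067)
after S4 (kf_track): (-0.5638, -1.3441, -0.6584)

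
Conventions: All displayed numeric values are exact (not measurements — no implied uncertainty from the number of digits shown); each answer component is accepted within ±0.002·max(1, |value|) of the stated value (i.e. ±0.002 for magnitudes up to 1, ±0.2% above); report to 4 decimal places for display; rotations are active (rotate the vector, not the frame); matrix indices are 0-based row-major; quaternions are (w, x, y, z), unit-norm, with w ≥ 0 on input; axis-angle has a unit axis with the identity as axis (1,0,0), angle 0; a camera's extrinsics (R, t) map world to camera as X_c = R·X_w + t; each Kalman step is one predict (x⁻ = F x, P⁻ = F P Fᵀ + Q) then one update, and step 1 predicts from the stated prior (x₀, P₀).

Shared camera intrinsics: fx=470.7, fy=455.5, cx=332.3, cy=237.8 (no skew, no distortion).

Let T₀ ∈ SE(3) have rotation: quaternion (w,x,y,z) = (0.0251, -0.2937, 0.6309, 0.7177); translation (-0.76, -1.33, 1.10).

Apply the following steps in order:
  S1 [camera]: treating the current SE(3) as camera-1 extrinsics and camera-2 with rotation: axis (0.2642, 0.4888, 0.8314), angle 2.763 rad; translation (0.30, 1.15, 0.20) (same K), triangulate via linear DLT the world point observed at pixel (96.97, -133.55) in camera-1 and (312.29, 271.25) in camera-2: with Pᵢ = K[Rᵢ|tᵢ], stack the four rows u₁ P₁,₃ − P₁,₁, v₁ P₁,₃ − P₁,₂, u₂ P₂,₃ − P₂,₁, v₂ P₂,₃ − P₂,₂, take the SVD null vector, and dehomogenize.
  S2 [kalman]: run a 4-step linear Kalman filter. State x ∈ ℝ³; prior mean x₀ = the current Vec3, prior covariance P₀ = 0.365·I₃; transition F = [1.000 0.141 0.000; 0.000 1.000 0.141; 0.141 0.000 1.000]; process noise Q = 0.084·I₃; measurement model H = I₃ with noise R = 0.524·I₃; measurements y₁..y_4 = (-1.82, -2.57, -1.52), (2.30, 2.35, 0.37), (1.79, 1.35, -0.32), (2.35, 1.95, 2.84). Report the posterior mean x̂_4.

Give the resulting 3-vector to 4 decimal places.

after S1 (triangulate): (0.0119, 1.6156, -0.4274)
after S2 (kf_track): (1.7246, 1.4207, 0.9871)

result = (1.7246, 1.4207, 0.9871)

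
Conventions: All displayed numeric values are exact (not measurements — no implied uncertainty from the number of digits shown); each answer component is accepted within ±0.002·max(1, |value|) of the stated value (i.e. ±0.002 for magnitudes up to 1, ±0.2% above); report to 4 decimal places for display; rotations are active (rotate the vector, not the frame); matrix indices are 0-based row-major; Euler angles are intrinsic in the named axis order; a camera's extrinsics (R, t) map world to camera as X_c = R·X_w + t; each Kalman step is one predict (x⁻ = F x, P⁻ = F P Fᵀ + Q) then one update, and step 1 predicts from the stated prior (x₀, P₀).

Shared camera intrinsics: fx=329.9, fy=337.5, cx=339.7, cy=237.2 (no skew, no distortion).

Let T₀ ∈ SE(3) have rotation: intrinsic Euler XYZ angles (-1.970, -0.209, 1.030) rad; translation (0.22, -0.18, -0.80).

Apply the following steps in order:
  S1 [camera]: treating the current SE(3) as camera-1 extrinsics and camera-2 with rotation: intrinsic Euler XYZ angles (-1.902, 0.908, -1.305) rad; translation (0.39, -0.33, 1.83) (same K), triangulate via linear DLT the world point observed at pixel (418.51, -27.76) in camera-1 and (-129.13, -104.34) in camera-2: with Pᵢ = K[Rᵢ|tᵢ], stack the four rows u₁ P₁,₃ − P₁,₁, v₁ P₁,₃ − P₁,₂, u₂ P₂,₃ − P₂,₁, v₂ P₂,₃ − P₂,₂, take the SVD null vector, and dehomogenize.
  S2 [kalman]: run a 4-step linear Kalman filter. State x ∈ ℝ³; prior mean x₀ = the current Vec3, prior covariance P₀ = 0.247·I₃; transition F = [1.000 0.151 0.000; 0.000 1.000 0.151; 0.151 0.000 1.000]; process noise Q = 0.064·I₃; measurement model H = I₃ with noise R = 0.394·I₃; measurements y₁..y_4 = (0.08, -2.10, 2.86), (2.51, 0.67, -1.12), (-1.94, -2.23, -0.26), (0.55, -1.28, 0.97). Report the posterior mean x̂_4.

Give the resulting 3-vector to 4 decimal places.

result = (-0.2212, -1.0982, 0.1847)

after S1 (triangulate): (-1.3343, -0.5185, -1.2107)
after S2 (kf_track): (-0.2212, -1.0982, 0.1847)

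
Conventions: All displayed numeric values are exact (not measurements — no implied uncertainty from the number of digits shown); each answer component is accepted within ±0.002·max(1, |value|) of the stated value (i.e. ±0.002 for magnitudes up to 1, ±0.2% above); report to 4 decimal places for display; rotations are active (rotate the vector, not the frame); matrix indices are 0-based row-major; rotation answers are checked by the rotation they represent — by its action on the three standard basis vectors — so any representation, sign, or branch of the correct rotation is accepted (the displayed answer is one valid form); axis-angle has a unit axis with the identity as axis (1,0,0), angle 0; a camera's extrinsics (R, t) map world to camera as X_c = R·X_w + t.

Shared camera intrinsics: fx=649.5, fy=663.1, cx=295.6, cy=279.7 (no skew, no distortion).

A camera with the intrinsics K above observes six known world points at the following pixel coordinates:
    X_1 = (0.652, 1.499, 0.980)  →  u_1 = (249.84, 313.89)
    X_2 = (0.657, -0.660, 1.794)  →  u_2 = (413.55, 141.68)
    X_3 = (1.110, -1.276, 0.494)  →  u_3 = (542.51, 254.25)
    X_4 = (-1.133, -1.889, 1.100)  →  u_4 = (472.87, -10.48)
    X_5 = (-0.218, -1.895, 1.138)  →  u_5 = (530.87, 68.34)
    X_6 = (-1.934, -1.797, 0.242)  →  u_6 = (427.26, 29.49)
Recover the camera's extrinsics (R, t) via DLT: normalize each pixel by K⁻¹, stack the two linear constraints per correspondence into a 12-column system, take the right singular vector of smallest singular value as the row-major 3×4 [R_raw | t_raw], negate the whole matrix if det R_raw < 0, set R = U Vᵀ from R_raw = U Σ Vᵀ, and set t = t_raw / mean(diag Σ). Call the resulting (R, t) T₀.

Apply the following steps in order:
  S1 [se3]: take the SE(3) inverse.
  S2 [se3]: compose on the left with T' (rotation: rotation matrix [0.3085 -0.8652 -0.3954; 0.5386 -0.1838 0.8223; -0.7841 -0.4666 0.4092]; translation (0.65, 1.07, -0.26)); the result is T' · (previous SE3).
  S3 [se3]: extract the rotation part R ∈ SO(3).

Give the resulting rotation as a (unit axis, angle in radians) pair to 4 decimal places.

rotation (axis_angle) = ((-0.9741, -0.1360, 0.1805), 2.3154)

source (pnp_recover): camera pose = R=[0.6261 -0.7653 -0.1494; 0.2733 0.3949 -0.8771; 0.7303 0.5083 0.4564], t=(0.4200, 0.4300, 4.9197)
after S1 (invert_se3): R=[0.6261 0.2733 0.7303; -0.7653 0.3949 0.5083; -0.1494 -0.8771 0.4564], t=(-3.9734, -2.3490, -1.8054)
after S2 (compose_se3): R=[0.9143 0.0895 -0.3949; 0.3549 -0.6466 0.6752; -0.1949 -0.7575 -0.6230], t=(2.1704, -2.1227, 3.2127)
after S3 (rot_of_se3): [0.9143 0.0895 -0.3949; 0.3549 -0.6466 0.6752; -0.1949 -0.7575 -0.6230]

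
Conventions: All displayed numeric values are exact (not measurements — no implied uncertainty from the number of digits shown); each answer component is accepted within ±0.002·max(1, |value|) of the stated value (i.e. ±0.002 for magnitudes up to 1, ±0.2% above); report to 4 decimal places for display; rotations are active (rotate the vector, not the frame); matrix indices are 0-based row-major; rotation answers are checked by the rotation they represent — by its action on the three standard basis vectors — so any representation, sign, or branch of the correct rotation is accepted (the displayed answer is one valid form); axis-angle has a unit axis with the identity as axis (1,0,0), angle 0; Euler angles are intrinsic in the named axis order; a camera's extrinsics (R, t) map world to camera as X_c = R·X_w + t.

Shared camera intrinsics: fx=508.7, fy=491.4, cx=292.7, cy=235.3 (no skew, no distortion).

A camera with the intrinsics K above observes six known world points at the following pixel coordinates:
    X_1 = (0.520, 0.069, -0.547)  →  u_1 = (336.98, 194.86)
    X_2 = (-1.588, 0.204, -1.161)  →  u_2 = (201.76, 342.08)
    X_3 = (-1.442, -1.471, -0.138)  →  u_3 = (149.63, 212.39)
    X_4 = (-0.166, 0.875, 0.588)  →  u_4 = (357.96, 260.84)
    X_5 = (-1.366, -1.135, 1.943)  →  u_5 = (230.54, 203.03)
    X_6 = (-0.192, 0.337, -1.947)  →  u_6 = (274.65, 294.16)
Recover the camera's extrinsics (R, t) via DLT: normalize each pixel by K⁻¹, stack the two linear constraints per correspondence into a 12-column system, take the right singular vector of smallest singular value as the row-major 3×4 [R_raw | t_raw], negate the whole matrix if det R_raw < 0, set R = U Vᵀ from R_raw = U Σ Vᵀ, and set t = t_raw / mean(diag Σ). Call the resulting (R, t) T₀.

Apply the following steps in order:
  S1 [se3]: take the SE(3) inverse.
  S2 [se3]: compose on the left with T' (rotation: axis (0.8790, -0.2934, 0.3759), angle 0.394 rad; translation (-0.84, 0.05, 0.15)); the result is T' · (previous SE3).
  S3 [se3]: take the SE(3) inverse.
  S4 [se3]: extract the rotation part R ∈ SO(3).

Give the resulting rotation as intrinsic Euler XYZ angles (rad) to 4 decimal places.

source (pnp_recover): camera pose = R=[0.6660 0.7053 0.2430; -0.6736 0.7086 -0.2103; -0.3205 -0.0236 0.9470], t=(0.2100, -0.2600, 6.1103)
after S1 (invert_se3): R=[0.6660 -0.6736 -0.3205; 0.7053 0.7086 -0.0236; 0.2430 -0.2103 0.9470], t=(1.6431, 0.1804, -5.8920)
after S2 (compose_se3): R=[0.5175 -0.7597 -0.3937; 0.6548 0.6478 -0.3894; 0.5509 -0.0563 0.8327], t=(1.2593, 2.4604, -5.0683)
after S3 (invert_se3): R=[0.5175 0.6548 0.5509; -0.7597 0.6478 -0.0563; -0.3937 -0.3894 0.8327], t=(0.5294, -0.9221, 5.6742)
after S4 (rot_of_se3): [0.5175 0.6548 0.5509; -0.7597 0.6478 -0.0563; -0.3937 -0.3894 0.8327]

rotation (euler_xyz) = (0.0674, 0.5834, -0.9020)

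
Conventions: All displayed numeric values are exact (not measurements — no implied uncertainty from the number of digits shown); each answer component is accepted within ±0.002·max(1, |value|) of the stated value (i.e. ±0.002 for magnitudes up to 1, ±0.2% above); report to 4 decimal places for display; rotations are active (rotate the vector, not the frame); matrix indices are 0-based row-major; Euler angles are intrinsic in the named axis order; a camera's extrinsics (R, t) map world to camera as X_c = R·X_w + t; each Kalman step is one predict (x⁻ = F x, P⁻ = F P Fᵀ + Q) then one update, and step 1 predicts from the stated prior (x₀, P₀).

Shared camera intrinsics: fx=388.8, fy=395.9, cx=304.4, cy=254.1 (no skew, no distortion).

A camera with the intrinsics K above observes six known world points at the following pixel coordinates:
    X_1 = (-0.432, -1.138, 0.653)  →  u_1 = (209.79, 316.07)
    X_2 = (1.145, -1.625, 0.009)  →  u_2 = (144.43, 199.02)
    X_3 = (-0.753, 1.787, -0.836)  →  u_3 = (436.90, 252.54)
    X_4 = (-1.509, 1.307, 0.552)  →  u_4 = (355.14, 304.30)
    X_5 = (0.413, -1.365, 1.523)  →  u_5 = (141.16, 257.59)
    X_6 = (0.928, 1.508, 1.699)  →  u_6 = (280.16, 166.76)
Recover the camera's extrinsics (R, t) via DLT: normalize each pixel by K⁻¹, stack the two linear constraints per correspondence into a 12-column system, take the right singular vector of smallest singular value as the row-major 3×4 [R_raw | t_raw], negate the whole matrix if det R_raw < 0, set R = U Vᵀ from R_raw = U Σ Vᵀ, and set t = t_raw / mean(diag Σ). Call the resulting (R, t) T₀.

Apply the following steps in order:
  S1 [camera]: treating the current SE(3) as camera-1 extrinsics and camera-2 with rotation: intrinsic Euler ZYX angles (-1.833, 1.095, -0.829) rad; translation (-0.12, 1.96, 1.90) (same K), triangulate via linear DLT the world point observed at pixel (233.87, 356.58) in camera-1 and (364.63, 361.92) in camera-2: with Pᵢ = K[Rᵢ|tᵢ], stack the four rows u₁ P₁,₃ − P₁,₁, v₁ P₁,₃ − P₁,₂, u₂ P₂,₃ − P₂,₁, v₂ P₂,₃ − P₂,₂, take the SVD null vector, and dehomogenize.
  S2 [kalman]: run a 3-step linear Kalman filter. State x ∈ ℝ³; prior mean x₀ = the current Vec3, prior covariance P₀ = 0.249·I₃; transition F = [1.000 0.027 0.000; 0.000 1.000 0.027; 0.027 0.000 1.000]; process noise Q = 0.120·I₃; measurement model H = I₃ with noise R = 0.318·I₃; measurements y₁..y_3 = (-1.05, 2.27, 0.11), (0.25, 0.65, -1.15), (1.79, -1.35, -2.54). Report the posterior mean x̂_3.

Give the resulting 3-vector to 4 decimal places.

result = (0.5016, -0.1696, -1.2384)

source (pnp_recover): camera pose = R=[-0.2668 0.6871 -0.6758; -0.9258 -0.3777 -0.0185; -0.2679 0.6207 0.7369], t=(-0.0700, -0.0600, 4.9499)
after S1 (triangulate): (-1.6746, -0.5083, 1.7518)
after S2 (kf_track): (0.5016, -0.1696, -1.2384)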